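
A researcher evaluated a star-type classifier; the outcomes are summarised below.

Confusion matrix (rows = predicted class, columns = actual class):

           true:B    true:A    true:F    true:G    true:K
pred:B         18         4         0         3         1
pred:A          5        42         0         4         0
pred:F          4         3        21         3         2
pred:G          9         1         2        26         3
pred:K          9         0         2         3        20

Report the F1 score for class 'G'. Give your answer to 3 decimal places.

0.650

Take TP from the diagonal, FP from the rest of the 'G' prediction marginal, FN from the rest of the 'G' actual marginal.
F1 score = 2·TP/(2·TP+FP+FN).
G: TP=26, FP=9+1+2+3=15, FN=3+4+3+3=13 → 52/80 = 0.6500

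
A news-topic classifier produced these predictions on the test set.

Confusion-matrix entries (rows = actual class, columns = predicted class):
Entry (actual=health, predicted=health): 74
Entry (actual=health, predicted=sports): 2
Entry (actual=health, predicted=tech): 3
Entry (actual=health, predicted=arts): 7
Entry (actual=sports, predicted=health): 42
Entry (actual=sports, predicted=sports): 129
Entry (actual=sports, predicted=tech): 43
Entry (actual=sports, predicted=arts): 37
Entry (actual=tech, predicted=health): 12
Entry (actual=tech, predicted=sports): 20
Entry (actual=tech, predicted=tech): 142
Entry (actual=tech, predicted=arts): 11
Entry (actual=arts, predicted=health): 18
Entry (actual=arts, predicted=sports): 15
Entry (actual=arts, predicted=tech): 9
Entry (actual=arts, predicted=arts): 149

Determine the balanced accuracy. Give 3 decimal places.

0.731

Balanced accuracy = mean of per-class recall.
  health: recall = 74/86 = 0.8605
  sports: recall = 129/251 = 0.5139
  tech: recall = 142/185 = 0.7676
  arts: recall = 149/191 = 0.7801
Mean = (0.8605 + 0.5139 + 0.7676 + 0.7801) / 4 = 0.731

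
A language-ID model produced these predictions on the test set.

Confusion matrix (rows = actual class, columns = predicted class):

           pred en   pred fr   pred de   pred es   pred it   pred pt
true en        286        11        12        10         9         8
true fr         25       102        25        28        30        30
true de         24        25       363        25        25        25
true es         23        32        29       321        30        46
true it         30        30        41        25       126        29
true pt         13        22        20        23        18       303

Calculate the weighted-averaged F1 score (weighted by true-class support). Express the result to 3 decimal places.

Per-class F1 score (2·TP/(2·TP+FP+FN)):
  en: TP=286, FP=25+24+23+30+13=115, FN=11+12+10+9+8=50 → 572/737 = 0.7761
  fr: TP=102, FP=11+25+32+30+22=120, FN=25+25+28+30+30=138 → 204/462 = 0.4416
  de: TP=363, FP=12+25+29+41+20=127, FN=24+25+25+25+25=124 → 726/977 = 0.7431
  es: TP=321, FP=10+28+25+25+23=111, FN=23+32+29+30+46=160 → 642/913 = 0.7032
  it: TP=126, FP=9+30+25+30+18=112, FN=30+30+41+25+29=155 → 252/519 = 0.4855
  pt: TP=303, FP=8+30+25+46+29=138, FN=13+22+20+23+18=96 → 606/840 = 0.7214
Weighted-F1 score = Σ (supportᵢ/N)·F1 scoreᵢ with N=2224: (336/2224)·0.7761 + (240/2224)·0.4416 + (487/2224)·0.7431 + (481/2224)·0.7032 + (281/2224)·0.4855 + (399/2224)·0.7214 = 0.670

0.670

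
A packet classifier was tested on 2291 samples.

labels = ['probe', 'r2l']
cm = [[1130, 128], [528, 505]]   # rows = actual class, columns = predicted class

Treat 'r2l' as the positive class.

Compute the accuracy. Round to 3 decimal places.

Accuracy = (TP+TN)/N = (505+1130)/2291 = 0.714

0.714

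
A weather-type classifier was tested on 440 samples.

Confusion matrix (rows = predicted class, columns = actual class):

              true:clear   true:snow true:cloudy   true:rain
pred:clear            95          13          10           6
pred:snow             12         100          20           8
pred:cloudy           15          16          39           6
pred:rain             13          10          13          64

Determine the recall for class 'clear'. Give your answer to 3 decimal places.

Treat 'clear' as positive and all other classes as negative.
recall = TP/(TP+FN).
clear: TP=95, FN=12+15+13=40 → 95/135 = 0.7037

0.704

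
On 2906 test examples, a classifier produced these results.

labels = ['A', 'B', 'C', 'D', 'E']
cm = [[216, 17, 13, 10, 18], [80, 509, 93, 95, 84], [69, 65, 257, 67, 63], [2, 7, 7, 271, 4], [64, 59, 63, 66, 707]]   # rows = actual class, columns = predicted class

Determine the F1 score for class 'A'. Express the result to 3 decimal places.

0.613

One-vs-rest for 'A': TP = diagonal; FP = other classes predicted 'A'; FN = 'A' predicted as other.
F1 score = 2·TP/(2·TP+FP+FN).
A: TP=216, FP=80+69+2+64=215, FN=17+13+10+18=58 → 432/705 = 0.6128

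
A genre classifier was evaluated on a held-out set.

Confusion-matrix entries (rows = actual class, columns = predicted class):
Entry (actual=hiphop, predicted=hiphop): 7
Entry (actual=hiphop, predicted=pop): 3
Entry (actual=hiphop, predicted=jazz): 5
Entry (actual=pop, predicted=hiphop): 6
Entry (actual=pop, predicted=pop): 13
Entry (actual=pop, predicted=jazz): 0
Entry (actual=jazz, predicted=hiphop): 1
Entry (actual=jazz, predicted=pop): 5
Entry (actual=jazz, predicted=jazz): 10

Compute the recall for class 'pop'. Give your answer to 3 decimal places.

0.684

Treat 'pop' as positive and all other classes as negative.
recall = TP/(TP+FN).
pop: TP=13, FN=6+0=6 → 13/19 = 0.6842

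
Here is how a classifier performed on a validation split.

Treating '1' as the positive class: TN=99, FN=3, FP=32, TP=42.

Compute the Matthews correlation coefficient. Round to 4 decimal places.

0.6090

MCC = (TP·TN − FP·FN) / √((TP+FP)(TP+FN)(TN+FP)(TN+FN))
Numerator = 42·99 − 32·3 = 4062
Denominator = √(74·45·131·102) = √44495460 = 6670.4917
MCC = 4062 / 6670.4917 = 0.6090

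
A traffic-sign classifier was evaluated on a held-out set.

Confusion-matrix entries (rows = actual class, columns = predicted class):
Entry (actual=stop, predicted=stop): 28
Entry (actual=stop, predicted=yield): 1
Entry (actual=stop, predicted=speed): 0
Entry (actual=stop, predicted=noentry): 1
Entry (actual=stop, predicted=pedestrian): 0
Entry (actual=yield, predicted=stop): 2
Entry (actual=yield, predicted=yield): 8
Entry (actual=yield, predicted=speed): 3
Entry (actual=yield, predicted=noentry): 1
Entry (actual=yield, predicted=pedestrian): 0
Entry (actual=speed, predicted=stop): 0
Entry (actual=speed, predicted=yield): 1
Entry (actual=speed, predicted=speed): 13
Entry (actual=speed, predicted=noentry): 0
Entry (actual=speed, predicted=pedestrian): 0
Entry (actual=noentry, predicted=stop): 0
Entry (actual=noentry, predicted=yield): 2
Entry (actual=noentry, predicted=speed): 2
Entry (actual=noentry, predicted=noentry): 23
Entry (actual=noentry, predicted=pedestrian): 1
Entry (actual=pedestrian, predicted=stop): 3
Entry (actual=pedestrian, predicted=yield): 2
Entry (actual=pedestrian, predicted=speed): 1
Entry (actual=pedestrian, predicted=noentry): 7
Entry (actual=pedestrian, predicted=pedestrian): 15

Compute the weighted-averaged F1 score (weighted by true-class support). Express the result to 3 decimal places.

Per-class F1 score (2·TP/(2·TP+FP+FN)):
  stop: TP=28, FP=2+0+0+3=5, FN=1+0+1+0=2 → 56/63 = 0.8889
  yield: TP=8, FP=1+1+2+2=6, FN=2+3+1+0=6 → 16/28 = 0.5714
  speed: TP=13, FP=0+3+2+1=6, FN=0+1+0+0=1 → 26/33 = 0.7879
  noentry: TP=23, FP=1+1+0+7=9, FN=0+2+2+1=5 → 46/60 = 0.7667
  pedestrian: TP=15, FP=0+0+0+1=1, FN=3+2+1+7=13 → 30/44 = 0.6818
Weighted-F1 score = Σ (supportᵢ/N)·F1 scoreᵢ with N=114: (30/114)·0.8889 + (14/114)·0.5714 + (14/114)·0.7879 + (28/114)·0.7667 + (28/114)·0.6818 = 0.757

0.757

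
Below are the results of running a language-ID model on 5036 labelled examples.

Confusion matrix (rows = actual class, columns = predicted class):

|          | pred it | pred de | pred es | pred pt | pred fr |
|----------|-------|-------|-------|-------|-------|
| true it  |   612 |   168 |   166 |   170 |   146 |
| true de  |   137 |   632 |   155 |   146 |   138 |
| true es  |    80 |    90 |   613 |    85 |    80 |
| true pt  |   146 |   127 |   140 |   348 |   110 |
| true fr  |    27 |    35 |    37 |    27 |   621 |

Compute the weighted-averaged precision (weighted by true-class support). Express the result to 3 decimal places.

0.563

Per-class precision (TP/(TP+FP)):
  it: TP=612, FP=137+80+146+27=390 → 612/1002 = 0.6108
  de: TP=632, FP=168+90+127+35=420 → 632/1052 = 0.6008
  es: TP=613, FP=166+155+140+37=498 → 613/1111 = 0.5518
  pt: TP=348, FP=170+146+85+27=428 → 348/776 = 0.4485
  fr: TP=621, FP=146+138+80+110=474 → 621/1095 = 0.5671
Weighted-precision = Σ (supportᵢ/N)·precisionᵢ with N=5036: (1262/5036)·0.6108 + (1208/5036)·0.6008 + (948/5036)·0.5518 + (871/5036)·0.4485 + (747/5036)·0.5671 = 0.563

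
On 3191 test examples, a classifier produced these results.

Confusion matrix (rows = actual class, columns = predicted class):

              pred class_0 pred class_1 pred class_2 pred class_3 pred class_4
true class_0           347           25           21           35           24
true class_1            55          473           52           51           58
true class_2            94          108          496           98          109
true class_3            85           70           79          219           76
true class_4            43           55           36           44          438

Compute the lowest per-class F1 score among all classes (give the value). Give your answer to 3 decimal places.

0.449

Per-class F1 score (2·TP/(2·TP+FP+FN)):
  class_0: TP=347, FP=55+94+85+43=277, FN=25+21+35+24=105 → 694/1076 = 0.6450
  class_1: TP=473, FP=25+108+70+55=258, FN=55+52+51+58=216 → 946/1420 = 0.6662
  class_2: TP=496, FP=21+52+79+36=188, FN=94+108+98+109=409 → 992/1589 = 0.6243
  class_3: TP=219, FP=35+51+98+44=228, FN=85+70+79+76=310 → 438/976 = 0.4488
  class_4: TP=438, FP=24+58+109+76=267, FN=43+55+36+44=178 → 876/1321 = 0.6631
Lowest is class 'class_3' with F1 score = 0.449.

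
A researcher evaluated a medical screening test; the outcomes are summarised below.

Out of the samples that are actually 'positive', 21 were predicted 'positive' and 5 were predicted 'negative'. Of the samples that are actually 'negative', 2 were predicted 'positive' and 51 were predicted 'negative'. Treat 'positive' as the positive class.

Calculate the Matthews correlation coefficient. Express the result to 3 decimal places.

0.796

MCC = (TP·TN − FP·FN) / √((TP+FP)(TP+FN)(TN+FP)(TN+FN))
Numerator = 21·51 − 2·5 = 1061
Denominator = √(23·26·53·56) = √1774864 = 1332.2402
MCC = 1061 / 1332.2402 = 0.796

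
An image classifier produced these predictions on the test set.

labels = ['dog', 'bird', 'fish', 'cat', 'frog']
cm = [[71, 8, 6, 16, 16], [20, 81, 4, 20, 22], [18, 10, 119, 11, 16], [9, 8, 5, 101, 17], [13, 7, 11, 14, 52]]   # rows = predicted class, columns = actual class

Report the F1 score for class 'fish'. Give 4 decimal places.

0.7461

Take TP from the diagonal, FP from the rest of the 'fish' prediction marginal, FN from the rest of the 'fish' actual marginal.
F1 score = 2·TP/(2·TP+FP+FN).
fish: TP=119, FP=18+10+11+16=55, FN=6+4+5+11=26 → 238/319 = 0.74608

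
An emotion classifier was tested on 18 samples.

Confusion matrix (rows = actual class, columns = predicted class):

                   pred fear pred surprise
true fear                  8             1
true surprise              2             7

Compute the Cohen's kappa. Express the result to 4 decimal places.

Observed agreement pₒ = trace/N = 15/18 = 0.83333
Expected agreement pₑ = Σ (rowᵢ·colᵢ)/N² = (9·10 + 9·8)/18² = 0.50000
κ = (pₒ − pₑ)/(1 − pₑ) = (0.83333 − 0.50000)/(1 − 0.50000) = 0.6667

0.6667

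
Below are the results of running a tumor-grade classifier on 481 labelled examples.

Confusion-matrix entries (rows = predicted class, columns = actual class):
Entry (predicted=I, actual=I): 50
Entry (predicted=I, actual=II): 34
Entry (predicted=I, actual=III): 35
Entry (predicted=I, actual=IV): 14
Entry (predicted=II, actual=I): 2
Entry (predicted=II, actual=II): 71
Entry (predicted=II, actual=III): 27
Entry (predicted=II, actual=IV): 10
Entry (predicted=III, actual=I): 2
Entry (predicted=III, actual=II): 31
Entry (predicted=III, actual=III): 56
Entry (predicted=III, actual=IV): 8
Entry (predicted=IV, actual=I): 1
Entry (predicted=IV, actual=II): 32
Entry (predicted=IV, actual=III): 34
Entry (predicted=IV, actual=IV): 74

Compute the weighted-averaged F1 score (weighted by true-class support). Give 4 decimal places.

0.5134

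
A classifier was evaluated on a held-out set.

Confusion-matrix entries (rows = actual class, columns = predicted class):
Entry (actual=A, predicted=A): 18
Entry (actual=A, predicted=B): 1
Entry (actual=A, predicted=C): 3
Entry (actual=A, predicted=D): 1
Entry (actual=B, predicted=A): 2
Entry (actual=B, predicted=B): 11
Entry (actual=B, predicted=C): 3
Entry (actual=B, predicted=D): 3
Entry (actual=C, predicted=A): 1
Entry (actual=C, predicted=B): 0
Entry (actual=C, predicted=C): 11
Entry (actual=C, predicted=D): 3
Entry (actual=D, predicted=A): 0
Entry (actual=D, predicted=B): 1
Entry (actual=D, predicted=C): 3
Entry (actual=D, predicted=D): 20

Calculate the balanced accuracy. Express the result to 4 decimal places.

0.7321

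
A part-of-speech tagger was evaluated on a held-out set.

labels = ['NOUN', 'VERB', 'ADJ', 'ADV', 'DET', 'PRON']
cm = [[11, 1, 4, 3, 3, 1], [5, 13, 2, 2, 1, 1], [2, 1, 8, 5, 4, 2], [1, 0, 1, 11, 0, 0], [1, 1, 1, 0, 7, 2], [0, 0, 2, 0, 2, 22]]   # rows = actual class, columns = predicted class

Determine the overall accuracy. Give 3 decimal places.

0.600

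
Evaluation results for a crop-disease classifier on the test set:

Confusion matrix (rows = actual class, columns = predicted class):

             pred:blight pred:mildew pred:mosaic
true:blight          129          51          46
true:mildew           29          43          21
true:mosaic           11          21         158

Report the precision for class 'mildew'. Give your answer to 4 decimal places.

precision = TP/(TP+FP).
mildew: TP=43, FP=51+21=72 → 43/115 = 0.37391

0.3739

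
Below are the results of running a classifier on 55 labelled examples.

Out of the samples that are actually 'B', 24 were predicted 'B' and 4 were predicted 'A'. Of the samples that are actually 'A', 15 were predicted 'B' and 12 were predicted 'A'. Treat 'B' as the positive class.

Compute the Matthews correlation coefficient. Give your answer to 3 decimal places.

MCC = (TP·TN − FP·FN) / √((TP+FP)(TP+FN)(TN+FP)(TN+FN))
Numerator = 24·12 − 15·4 = 228
Denominator = √(39·28·27·16) = √471744 = 686.8362
MCC = 228 / 686.8362 = 0.332

0.332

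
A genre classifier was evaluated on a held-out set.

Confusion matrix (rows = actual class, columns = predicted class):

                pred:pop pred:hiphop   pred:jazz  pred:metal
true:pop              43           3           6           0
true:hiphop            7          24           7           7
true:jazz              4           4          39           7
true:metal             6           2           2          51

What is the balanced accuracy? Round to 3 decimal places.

Balanced accuracy = mean of per-class recall.
  pop: recall = 43/52 = 0.8269
  hiphop: recall = 24/45 = 0.5333
  jazz: recall = 39/54 = 0.7222
  metal: recall = 51/61 = 0.8361
Mean = (0.8269 + 0.5333 + 0.7222 + 0.8361) / 4 = 0.730

0.730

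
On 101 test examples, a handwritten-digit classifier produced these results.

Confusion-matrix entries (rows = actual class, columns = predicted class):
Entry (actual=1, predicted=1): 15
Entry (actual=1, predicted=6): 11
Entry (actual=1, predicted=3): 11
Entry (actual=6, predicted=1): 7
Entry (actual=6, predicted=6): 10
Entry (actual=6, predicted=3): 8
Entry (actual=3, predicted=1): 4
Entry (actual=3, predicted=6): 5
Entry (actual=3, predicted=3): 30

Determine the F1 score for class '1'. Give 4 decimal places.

Take TP from the diagonal, FP from the rest of the '1' prediction marginal, FN from the rest of the '1' actual marginal.
F1 score = 2·TP/(2·TP+FP+FN).
1: TP=15, FP=7+4=11, FN=11+11=22 → 30/63 = 0.47619

0.4762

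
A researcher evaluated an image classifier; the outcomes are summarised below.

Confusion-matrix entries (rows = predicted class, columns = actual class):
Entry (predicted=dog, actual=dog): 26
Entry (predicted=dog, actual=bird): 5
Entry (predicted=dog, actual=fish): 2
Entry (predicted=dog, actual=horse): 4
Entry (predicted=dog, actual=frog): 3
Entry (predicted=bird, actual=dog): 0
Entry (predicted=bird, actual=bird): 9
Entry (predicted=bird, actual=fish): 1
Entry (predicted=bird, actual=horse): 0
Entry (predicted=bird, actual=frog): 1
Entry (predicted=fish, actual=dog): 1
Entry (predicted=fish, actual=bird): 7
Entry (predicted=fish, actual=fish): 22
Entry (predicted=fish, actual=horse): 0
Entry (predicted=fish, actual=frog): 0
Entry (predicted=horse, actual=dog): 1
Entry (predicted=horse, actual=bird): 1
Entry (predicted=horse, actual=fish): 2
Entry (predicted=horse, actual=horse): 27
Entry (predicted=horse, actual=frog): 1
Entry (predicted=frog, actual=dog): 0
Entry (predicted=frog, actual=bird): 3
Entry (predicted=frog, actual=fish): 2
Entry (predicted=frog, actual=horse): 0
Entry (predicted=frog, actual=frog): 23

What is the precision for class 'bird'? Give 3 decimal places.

0.818

precision = TP/(TP+FP).
bird: TP=9, FP=0+1+0+1=2 → 9/11 = 0.8182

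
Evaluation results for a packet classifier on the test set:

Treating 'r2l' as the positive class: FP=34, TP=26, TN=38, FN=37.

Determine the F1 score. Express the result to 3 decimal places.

0.423

Precision = TP/(TP+FP) = 26/60 = 0.4333
Recall = TP/(TP+FN) = 26/63 = 0.4127
F1 = 2·TP/(2·TP+FP+FN) = 52/123 = 0.423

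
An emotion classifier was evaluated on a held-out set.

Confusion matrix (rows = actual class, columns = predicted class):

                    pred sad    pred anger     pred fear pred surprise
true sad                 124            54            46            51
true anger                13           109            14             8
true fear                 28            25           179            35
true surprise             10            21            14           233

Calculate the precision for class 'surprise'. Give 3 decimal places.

Treat 'surprise' as positive and all other classes as negative.
precision = TP/(TP+FP).
surprise: TP=233, FP=51+8+35=94 → 233/327 = 0.7125

0.713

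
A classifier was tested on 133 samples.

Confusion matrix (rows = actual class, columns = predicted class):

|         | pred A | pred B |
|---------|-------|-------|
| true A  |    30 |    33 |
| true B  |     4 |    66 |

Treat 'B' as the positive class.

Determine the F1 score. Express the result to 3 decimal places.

Precision = TP/(TP+FP) = 66/99 = 0.6667
Recall = TP/(TP+FN) = 66/70 = 0.9429
F1 = 2·TP/(2·TP+FP+FN) = 132/169 = 0.781

0.781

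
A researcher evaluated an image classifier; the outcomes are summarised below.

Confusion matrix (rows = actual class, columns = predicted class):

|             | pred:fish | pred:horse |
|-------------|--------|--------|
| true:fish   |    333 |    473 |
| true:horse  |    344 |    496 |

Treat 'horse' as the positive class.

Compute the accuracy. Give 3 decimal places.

Accuracy = (TP+TN)/N = (496+333)/1646 = 0.504

0.504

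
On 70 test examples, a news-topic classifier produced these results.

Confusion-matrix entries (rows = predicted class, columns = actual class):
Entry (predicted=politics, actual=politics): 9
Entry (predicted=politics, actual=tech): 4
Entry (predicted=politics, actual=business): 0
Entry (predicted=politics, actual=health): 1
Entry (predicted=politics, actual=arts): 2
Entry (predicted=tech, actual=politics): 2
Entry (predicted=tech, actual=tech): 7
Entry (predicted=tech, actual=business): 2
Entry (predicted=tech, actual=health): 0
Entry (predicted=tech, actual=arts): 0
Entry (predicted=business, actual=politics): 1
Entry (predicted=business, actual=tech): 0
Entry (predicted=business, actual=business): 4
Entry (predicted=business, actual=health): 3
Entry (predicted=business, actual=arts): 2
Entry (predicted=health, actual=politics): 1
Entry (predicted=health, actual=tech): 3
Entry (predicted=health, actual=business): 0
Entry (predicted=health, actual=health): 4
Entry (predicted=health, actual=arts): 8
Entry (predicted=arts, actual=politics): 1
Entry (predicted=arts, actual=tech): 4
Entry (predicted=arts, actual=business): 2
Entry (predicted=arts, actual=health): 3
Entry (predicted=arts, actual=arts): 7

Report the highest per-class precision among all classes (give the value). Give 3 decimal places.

0.636

Per-class precision (TP/(TP+FP)):
  politics: TP=9, FP=4+0+1+2=7 → 9/16 = 0.5625
  tech: TP=7, FP=2+2+0+0=4 → 7/11 = 0.6364
  business: TP=4, FP=1+0+3+2=6 → 4/10 = 0.4000
  health: TP=4, FP=1+3+0+8=12 → 4/16 = 0.2500
  arts: TP=7, FP=1+4+2+3=10 → 7/17 = 0.4118
Highest is class 'tech' with precision = 0.636.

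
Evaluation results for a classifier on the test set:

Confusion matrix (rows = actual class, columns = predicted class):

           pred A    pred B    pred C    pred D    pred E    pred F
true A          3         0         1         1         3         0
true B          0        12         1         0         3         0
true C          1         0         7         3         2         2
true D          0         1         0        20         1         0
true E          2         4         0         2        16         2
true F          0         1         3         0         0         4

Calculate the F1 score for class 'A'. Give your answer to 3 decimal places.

One-vs-rest for 'A': TP = diagonal; FP = other classes predicted 'A'; FN = 'A' predicted as other.
F1 score = 2·TP/(2·TP+FP+FN).
A: TP=3, FP=0+1+0+2+0=3, FN=0+1+1+3+0=5 → 6/14 = 0.4286

0.429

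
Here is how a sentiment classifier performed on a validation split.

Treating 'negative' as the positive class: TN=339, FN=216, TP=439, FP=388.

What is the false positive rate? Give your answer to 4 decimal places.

0.5337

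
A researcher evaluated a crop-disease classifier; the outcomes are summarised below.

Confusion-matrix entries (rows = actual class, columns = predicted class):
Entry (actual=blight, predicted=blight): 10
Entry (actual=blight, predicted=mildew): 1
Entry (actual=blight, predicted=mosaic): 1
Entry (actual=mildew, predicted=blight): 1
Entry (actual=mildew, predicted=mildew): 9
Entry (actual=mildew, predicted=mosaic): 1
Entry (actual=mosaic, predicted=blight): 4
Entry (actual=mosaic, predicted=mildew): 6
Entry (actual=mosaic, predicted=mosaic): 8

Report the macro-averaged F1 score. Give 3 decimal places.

0.660

Per-class F1 score (2·TP/(2·TP+FP+FN)):
  blight: TP=10, FP=1+4=5, FN=1+1=2 → 20/27 = 0.7407
  mildew: TP=9, FP=1+6=7, FN=1+1=2 → 18/27 = 0.6667
  mosaic: TP=8, FP=1+1=2, FN=4+6=10 → 16/28 = 0.5714
Macro-F1 score = mean = (0.7407 + 0.6667 + 0.5714) / 3 = 0.660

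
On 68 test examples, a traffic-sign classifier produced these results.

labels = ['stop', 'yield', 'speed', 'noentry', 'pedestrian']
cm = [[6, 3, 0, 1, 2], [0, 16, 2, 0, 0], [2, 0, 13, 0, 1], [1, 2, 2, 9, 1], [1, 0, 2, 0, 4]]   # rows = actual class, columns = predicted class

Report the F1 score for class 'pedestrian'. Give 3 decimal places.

0.533

Take TP from the diagonal, FP from the rest of the 'pedestrian' prediction marginal, FN from the rest of the 'pedestrian' actual marginal.
F1 score = 2·TP/(2·TP+FP+FN).
pedestrian: TP=4, FP=2+0+1+1=4, FN=1+0+2+0=3 → 8/15 = 0.5333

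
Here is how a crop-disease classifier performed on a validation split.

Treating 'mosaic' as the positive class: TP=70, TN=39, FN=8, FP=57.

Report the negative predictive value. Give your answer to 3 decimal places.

0.830

NPV = TN/(TN+FN) = 39/(39+8) = 0.830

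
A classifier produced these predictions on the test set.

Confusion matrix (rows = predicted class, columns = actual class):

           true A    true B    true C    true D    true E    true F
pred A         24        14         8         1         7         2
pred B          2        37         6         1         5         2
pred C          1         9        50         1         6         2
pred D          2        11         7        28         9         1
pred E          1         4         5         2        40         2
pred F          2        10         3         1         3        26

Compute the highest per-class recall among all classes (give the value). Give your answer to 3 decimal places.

0.824

Per-class recall (TP/(TP+FN)):
  A: TP=24, FN=2+1+2+1+2=8 → 24/32 = 0.7500
  B: TP=37, FN=14+9+11+4+10=48 → 37/85 = 0.4353
  C: TP=50, FN=8+6+7+5+3=29 → 50/79 = 0.6329
  D: TP=28, FN=1+1+1+2+1=6 → 28/34 = 0.8235
  E: TP=40, FN=7+5+6+9+3=30 → 40/70 = 0.5714
  F: TP=26, FN=2+2+2+1+2=9 → 26/35 = 0.7429
Highest is class 'D' with recall = 0.824.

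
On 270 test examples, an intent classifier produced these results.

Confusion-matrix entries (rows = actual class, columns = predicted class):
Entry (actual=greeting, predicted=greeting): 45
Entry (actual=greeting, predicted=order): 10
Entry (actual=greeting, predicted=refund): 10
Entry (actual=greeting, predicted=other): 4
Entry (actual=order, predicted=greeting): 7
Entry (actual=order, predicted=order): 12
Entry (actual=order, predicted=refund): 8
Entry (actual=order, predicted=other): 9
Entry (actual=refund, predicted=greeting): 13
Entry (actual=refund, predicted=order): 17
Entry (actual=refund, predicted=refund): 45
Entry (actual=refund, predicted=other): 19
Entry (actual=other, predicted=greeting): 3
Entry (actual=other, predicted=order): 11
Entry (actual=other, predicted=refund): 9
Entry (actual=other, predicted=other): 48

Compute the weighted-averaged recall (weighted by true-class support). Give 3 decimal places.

Per-class recall (TP/(TP+FN)):
  greeting: TP=45, FN=10+10+4=24 → 45/69 = 0.6522
  order: TP=12, FN=7+8+9=24 → 12/36 = 0.3333
  refund: TP=45, FN=13+17+19=49 → 45/94 = 0.4787
  other: TP=48, FN=3+11+9=23 → 48/71 = 0.6761
Weighted-recall = Σ (supportᵢ/N)·recallᵢ with N=270: (69/270)·0.6522 + (36/270)·0.3333 + (94/270)·0.4787 + (71/270)·0.6761 = 0.556

0.556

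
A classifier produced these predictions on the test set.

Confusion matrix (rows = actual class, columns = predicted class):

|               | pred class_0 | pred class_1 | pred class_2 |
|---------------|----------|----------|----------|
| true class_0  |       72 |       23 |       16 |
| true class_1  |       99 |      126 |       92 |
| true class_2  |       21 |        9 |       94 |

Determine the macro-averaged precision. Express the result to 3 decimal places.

Per-class precision (TP/(TP+FP)):
  class_0: TP=72, FP=99+21=120 → 72/192 = 0.3750
  class_1: TP=126, FP=23+9=32 → 126/158 = 0.7975
  class_2: TP=94, FP=16+92=108 → 94/202 = 0.4653
Macro-precision = mean = (0.3750 + 0.7975 + 0.4653) / 3 = 0.546

0.546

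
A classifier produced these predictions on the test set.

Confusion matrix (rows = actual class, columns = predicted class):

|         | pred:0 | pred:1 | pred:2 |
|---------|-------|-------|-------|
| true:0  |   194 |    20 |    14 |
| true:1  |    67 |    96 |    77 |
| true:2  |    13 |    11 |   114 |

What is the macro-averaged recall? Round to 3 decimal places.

0.692

Per-class recall (TP/(TP+FN)):
  0: TP=194, FN=20+14=34 → 194/228 = 0.8509
  1: TP=96, FN=67+77=144 → 96/240 = 0.4000
  2: TP=114, FN=13+11=24 → 114/138 = 0.8261
Macro-recall = mean = (0.8509 + 0.4000 + 0.8261) / 3 = 0.692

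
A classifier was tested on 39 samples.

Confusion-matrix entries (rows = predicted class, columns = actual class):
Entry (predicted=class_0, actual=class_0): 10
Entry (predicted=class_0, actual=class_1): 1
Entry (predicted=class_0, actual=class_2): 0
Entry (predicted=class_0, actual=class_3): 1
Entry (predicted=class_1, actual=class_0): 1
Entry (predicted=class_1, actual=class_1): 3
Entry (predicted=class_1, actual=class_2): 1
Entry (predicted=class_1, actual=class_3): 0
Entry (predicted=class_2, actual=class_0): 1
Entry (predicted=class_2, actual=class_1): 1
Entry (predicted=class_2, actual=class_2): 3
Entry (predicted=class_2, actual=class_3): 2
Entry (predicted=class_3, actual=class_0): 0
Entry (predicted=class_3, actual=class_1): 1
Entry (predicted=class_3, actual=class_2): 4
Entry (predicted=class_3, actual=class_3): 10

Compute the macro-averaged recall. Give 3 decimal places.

Per-class recall (TP/(TP+FN)):
  class_0: TP=10, FN=1+1+0=2 → 10/12 = 0.8333
  class_1: TP=3, FN=1+1+1=3 → 3/6 = 0.5000
  class_2: TP=3, FN=0+1+4=5 → 3/8 = 0.3750
  class_3: TP=10, FN=1+0+2=3 → 10/13 = 0.7692
Macro-recall = mean = (0.8333 + 0.5000 + 0.3750 + 0.7692) / 4 = 0.619

0.619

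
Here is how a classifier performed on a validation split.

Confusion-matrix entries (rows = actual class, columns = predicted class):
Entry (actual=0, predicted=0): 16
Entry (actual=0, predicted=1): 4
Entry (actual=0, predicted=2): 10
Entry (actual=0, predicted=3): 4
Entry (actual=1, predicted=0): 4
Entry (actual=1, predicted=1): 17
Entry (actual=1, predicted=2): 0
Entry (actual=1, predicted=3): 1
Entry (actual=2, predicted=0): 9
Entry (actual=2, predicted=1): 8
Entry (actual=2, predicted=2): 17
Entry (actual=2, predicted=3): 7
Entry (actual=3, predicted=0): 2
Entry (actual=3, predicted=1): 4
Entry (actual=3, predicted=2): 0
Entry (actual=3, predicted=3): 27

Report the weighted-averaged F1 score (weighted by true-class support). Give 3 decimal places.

0.581

Per-class F1 score (2·TP/(2·TP+FP+FN)):
  0: TP=16, FP=4+9+2=15, FN=4+10+4=18 → 32/65 = 0.4923
  1: TP=17, FP=4+8+4=16, FN=4+0+1=5 → 34/55 = 0.6182
  2: TP=17, FP=10+0+0=10, FN=9+8+7=24 → 34/68 = 0.5000
  3: TP=27, FP=4+1+7=12, FN=2+4+0=6 → 54/72 = 0.7500
Weighted-F1 score = Σ (supportᵢ/N)·F1 scoreᵢ with N=130: (34/130)·0.4923 + (22/130)·0.6182 + (41/130)·0.5000 + (33/130)·0.7500 = 0.581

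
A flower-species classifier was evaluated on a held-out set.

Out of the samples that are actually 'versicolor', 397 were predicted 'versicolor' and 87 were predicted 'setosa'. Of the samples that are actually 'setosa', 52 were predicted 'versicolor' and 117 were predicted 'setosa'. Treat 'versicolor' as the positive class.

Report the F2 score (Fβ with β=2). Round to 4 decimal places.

Fβ = (1+β²)·TP / ((1+β²)·TP + β²·FN + FP), with β²=4
= 5·397 / (5·397 + 4·87 + 52) = 0.8323

0.8323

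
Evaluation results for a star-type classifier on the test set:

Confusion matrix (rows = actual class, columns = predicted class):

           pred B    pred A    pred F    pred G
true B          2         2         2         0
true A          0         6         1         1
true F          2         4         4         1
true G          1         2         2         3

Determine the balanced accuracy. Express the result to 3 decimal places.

0.455

Balanced accuracy = mean of per-class recall.
  B: recall = 2/6 = 0.3333
  A: recall = 6/8 = 0.7500
  F: recall = 4/11 = 0.3636
  G: recall = 3/8 = 0.3750
Mean = (0.3333 + 0.7500 + 0.3636 + 0.3750) / 4 = 0.455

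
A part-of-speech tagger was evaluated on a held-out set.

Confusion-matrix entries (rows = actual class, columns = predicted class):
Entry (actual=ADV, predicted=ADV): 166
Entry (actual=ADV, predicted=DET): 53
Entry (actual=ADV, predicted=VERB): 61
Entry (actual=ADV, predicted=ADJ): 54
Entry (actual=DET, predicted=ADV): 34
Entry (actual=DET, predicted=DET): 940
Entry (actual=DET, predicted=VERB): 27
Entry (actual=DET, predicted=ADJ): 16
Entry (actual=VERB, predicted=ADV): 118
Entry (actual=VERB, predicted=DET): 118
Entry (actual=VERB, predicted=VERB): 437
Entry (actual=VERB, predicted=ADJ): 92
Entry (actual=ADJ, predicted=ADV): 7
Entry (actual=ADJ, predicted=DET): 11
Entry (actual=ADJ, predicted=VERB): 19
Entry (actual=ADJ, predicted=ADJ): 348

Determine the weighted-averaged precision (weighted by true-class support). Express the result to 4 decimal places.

0.7596

Per-class precision (TP/(TP+FP)):
  ADV: TP=166, FP=34+118+7=159 → 166/325 = 0.51077
  DET: TP=940, FP=53+118+11=182 → 940/1122 = 0.83779
  VERB: TP=437, FP=61+27+19=107 → 437/544 = 0.80331
  ADJ: TP=348, FP=54+16+92=162 → 348/510 = 0.68235
Weighted-precision = Σ (supportᵢ/N)·precisionᵢ with N=2501: (334/2501)·0.51077 + (1017/2501)·0.83779 + (765/2501)·0.80331 + (385/2501)·0.68235 = 0.7596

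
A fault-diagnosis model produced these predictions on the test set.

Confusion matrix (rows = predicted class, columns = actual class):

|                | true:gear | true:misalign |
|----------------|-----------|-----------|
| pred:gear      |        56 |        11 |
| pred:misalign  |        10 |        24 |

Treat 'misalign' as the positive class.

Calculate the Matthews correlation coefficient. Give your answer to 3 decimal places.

MCC = (TP·TN − FP·FN) / √((TP+FP)(TP+FN)(TN+FP)(TN+FN))
Numerator = 24·56 − 10·11 = 1234
Denominator = √(34·35·66·67) = √5262180 = 2293.9442
MCC = 1234 / 2293.9442 = 0.538

0.538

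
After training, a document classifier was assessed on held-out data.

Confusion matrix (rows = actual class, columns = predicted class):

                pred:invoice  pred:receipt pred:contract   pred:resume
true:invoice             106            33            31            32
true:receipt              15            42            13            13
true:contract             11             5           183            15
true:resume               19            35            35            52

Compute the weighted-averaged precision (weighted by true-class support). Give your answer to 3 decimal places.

0.605

Per-class precision (TP/(TP+FP)):
  invoice: TP=106, FP=15+11+19=45 → 106/151 = 0.7020
  receipt: TP=42, FP=33+5+35=73 → 42/115 = 0.3652
  contract: TP=183, FP=31+13+35=79 → 183/262 = 0.6985
  resume: TP=52, FP=32+13+15=60 → 52/112 = 0.4643
Weighted-precision = Σ (supportᵢ/N)·precisionᵢ with N=640: (202/640)·0.7020 + (83/640)·0.3652 + (214/640)·0.6985 + (141/640)·0.4643 = 0.605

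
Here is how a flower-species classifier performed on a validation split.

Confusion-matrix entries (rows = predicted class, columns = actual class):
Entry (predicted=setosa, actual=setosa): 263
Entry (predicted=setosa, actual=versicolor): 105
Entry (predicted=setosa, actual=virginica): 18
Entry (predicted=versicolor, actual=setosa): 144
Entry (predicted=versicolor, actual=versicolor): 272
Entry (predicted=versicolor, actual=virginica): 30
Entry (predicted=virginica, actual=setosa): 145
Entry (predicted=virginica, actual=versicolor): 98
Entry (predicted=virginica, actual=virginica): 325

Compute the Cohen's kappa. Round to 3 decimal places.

0.429

Observed agreement pₒ = trace/N = 860/1400 = 0.6143
Expected agreement pₑ = Σ (rowᵢ·colᵢ)/N² = (552·386 + 475·446 + 373·568)/1400² = 0.3249
κ = (pₒ − pₑ)/(1 − pₑ) = (0.6143 − 0.3249)/(1 − 0.3249) = 0.429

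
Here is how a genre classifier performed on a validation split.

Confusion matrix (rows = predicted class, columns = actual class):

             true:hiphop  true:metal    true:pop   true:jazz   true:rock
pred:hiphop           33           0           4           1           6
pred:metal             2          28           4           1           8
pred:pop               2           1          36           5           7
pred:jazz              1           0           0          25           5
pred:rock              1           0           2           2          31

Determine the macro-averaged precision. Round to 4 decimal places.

0.7549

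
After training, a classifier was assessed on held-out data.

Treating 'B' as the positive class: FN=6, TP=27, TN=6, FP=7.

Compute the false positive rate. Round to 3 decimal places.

FPR = FP/(FP+TN) = 7/(7+6) = 0.538

0.538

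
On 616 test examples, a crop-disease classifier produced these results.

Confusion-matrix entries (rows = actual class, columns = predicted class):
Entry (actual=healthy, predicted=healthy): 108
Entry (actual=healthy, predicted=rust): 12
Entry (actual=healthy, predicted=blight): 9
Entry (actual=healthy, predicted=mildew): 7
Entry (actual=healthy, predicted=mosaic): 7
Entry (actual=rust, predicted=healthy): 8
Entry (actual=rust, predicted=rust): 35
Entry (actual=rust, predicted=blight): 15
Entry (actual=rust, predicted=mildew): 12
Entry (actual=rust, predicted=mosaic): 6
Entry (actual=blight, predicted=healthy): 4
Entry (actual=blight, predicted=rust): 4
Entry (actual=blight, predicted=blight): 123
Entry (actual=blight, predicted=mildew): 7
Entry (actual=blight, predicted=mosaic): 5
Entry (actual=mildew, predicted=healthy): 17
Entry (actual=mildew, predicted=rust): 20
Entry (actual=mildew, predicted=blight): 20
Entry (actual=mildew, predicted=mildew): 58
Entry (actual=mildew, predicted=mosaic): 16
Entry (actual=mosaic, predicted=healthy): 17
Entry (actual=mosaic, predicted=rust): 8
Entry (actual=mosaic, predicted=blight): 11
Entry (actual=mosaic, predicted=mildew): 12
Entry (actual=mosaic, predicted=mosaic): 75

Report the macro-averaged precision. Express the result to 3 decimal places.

Per-class precision (TP/(TP+FP)):
  healthy: TP=108, FP=8+4+17+17=46 → 108/154 = 0.7013
  rust: TP=35, FP=12+4+20+8=44 → 35/79 = 0.4430
  blight: TP=123, FP=9+15+20+11=55 → 123/178 = 0.6910
  mildew: TP=58, FP=7+12+7+12=38 → 58/96 = 0.6042
  mosaic: TP=75, FP=7+6+5+16=34 → 75/109 = 0.6881
Macro-precision = mean = (0.7013 + 0.4430 + 0.6910 + 0.6042 + 0.6881) / 5 = 0.626

0.626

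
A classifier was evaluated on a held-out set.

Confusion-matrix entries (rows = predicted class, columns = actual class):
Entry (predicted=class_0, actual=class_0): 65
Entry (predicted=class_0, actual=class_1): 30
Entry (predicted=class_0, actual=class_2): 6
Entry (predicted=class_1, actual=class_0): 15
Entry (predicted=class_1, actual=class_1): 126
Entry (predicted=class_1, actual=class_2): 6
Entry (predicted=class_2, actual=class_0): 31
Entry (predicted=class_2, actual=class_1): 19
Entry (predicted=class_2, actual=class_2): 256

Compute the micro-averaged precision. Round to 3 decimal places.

0.807

Micro-averaging pools counts across classes: ΣTP=447, ΣFP=107, ΣFN=107.
Micro-precision = TP/(TP+FP) on pooled counts = 0.807 (equals overall accuracy in single-label multiclass).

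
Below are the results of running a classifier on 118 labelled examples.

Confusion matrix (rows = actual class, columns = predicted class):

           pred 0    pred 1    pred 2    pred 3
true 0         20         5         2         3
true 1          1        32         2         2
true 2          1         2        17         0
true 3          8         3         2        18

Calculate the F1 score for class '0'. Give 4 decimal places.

0.6667

One-vs-rest for '0': TP = diagonal; FP = other classes predicted '0'; FN = '0' predicted as other.
F1 score = 2·TP/(2·TP+FP+FN).
0: TP=20, FP=1+1+8=10, FN=5+2+3=10 → 40/60 = 0.66667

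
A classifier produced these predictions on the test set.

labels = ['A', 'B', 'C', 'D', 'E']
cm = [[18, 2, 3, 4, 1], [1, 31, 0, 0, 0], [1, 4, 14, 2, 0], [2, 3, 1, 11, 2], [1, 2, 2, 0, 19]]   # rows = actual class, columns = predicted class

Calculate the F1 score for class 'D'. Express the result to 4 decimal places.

F1 score = 2·TP/(2·TP+FP+FN).
D: TP=11, FP=4+0+2+0=6, FN=2+3+1+2=8 → 22/36 = 0.61111

0.6111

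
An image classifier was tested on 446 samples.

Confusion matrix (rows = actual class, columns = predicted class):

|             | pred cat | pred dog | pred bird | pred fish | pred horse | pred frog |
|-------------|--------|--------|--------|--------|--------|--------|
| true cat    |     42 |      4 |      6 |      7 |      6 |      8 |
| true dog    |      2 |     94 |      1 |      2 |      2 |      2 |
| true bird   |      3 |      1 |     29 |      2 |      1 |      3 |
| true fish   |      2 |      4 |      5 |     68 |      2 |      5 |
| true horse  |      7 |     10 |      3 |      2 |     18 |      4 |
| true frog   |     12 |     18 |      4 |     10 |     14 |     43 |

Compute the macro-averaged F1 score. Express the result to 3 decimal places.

Per-class F1 score (2·TP/(2·TP+FP+FN)):
  cat: TP=42, FP=2+3+2+7+12=26, FN=4+6+7+6+8=31 → 84/141 = 0.5957
  dog: TP=94, FP=4+1+4+10+18=37, FN=2+1+2+2+2=9 → 188/234 = 0.8034
  bird: TP=29, FP=6+1+5+3+4=19, FN=3+1+2+1+3=10 → 58/87 = 0.6667
  fish: TP=68, FP=7+2+2+2+10=23, FN=2+4+5+2+5=18 → 136/177 = 0.7684
  horse: TP=18, FP=6+2+1+2+14=25, FN=7+10+3+2+4=26 → 36/87 = 0.4138
  frog: TP=43, FP=8+2+3+5+4=22, FN=12+18+4+10+14=58 → 86/166 = 0.5181
Macro-F1 score = mean = (0.5957 + 0.8034 + 0.6667 + 0.7684 + 0.4138 + 0.5181) / 6 = 0.628

0.628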